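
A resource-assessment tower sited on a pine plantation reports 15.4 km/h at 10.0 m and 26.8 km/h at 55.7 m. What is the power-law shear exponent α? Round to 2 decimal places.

α ≈ 0.32

Power law: V₂/V₁ = (z₂/z₁)^α ⇒ α = ln(V₂/V₁) / ln(z₂/z₁)
α = ln(26.8/15.4) / ln(55.7/10.0) = ln(1.7403) / ln(5.5700)
  = 0.55403 / 1.71740 = 0.32260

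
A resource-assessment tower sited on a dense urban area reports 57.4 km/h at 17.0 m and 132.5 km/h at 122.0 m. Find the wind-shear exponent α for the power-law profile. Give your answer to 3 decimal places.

α ≈ 0.424

Power law: V₂/V₁ = (z₂/z₁)^α ⇒ α = ln(V₂/V₁) / ln(z₂/z₁)
α = ln(132.5/57.4) / ln(122.0/17.0) = ln(2.3084) / ln(7.1765)
  = 0.83654 / 1.97081 = 0.42446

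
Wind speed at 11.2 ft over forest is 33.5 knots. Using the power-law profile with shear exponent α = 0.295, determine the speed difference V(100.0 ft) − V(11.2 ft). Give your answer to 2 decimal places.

30.40 knots

Power law: V₂ = V₁ · (z₂/z₁)^α = 33.5 × (8.9286)^0.295 = 63.9036 knots
ΔV = 63.9036 − 33.5 = 30.4036 knots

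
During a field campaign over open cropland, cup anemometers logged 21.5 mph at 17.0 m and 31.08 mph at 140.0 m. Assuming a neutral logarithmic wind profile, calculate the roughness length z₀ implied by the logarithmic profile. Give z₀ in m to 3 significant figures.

Log law: V(z) ∝ ln(z/z₀). With r = V₁/V₂ = 21.5/31.08 = 0.69176,
r · ln(z₂/z₀) = ln(z₁/z₀) ⇒ ln z₀ = (ln z₁ − r·ln z₂)/(1 − r)
ln z₀ = (2.83321 − 0.69176×4.94164) / 0.30824 = -1.8986
z₀ = exp(-1.8986) = 0.1498 m

z₀ ≈ 0.150 m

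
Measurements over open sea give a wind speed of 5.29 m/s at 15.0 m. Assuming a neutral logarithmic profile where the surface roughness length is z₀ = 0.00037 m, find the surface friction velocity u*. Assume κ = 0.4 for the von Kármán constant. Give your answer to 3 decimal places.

Log law: V(z) = (u*/κ) · ln(z/z₀) ⇒ u* = κ · V / ln(z/z₀)
u* = 0.4 × 5.29 / ln(15.0/0.00037) = 0.4 × 5.29 / 10.6101
   = 2.1160 / 10.6101 = 0.1994 m/s

u* ≈ 0.199 m/s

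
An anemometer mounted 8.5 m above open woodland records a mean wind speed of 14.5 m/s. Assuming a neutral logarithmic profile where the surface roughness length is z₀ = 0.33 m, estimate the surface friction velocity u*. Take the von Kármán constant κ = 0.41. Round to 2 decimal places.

Log law: V(z) = (u*/κ) · ln(z/z₀) ⇒ u* = κ · V / ln(z/z₀)
u* = 0.41 × 14.5 / ln(8.5/0.33) = 0.41 × 14.5 / 3.2487
   = 5.9450 / 3.2487 = 1.8299 m/s

u* ≈ 1.83 m/s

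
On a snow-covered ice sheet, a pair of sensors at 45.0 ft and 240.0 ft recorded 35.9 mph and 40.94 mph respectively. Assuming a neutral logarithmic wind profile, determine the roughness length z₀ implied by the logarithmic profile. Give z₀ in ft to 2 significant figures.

z₀ ≈ 0.00030 ft

Log law: V(z) ∝ ln(z/z₀). With r = V₁/V₂ = 35.9/40.94 = 0.87689,
r · ln(z₂/z₀) = ln(z₁/z₀) ⇒ ln z₀ = (ln z₁ − r·ln z₂)/(1 − r)
ln z₀ = (3.80666 − 0.87689×5.48064) / 0.12311 = -8.1171
z₀ = exp(-8.1171) = 0.0002984 ft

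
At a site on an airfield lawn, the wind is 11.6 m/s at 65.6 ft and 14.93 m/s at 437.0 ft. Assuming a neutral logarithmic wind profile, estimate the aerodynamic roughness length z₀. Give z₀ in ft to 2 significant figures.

z₀ ≈ 0.089 ft

Log law: V(z) ∝ ln(z/z₀). With r = V₁/V₂ = 11.6/14.93 = 0.77696,
r · ln(z₂/z₀) = ln(z₁/z₀) ⇒ ln z₀ = (ln z₁ − r·ln z₂)/(1 − r)
ln z₀ = (4.18358 − 0.77696×6.07993) / 0.22304 = -2.4224
z₀ = exp(-2.4224) = 0.08871 ft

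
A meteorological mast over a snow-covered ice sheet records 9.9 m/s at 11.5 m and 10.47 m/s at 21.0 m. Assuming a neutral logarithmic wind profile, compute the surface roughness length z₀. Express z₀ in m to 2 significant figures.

Log law: V(z) ∝ ln(z/z₀). With r = V₁/V₂ = 9.9/10.47 = 0.94556,
r · ln(z₂/z₀) = ln(z₁/z₀) ⇒ ln z₀ = (ln z₁ − r·ln z₂)/(1 − r)
ln z₀ = (2.44235 − 0.94556×3.04452) / 0.05444 = -8.0165
z₀ = exp(-8.0165) = 0.0003300 m

z₀ ≈ 0.00033 m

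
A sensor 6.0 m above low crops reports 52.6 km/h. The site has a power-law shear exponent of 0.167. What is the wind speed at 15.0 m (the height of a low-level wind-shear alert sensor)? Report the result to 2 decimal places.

Power-law profile: V₂ = V₁ · (z₂/z₁)^α
V₂ = 52.6 × (15.0/6.0)^0.167 = 52.6 × (2.5000)^0.167
    = 52.6 × 1.1653 = 61.2974 km/h

61.30 km/h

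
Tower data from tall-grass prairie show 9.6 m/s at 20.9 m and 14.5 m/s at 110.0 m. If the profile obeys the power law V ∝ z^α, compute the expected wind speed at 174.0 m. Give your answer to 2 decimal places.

16.25 m/s

First find α: α = ln(V₂/V₁)/ln(z₂/z₁) = ln(14.5/9.6)/ln(110.0/20.9) = 0.41239/1.66073 = 0.2483
Extrapolate from 110.0 m to 174.0 m: V₃ = 14.5 × (174.0/110.0)^0.2483 = 14.5 × 1.1206 = 16.2488 m/s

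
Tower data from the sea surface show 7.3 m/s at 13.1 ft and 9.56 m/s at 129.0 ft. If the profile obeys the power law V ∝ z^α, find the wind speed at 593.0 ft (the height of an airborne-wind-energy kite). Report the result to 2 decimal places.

First find α: α = ln(V₂/V₁)/ln(z₂/z₁) = ln(9.56/7.3)/ln(129.0/13.1) = 0.26971/2.28720 = 0.1179
Extrapolate from 129.0 ft to 593.0 ft: V₃ = 9.56 × (593.0/129.0)^0.1179 = 9.56 × 1.1971 = 11.4440 m/s

11.44 m/s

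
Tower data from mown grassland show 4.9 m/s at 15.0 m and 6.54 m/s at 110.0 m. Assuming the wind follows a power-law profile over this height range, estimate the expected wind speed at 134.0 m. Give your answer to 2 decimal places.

6.73 m/s

First find α: α = ln(V₂/V₁)/ln(z₂/z₁) = ln(6.54/4.9)/ln(110.0/15.0) = 0.28870/1.99243 = 0.1449
Extrapolate from 110.0 m to 134.0 m: V₃ = 6.54 × (134.0/110.0)^0.1449 = 6.54 × 1.0290 = 6.7297 m/s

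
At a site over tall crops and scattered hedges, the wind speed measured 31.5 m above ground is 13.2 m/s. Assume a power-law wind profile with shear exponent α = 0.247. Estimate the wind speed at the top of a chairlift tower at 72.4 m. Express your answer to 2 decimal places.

Power-law profile: V₂ = V₁ · (z₂/z₁)^α
V₂ = 13.2 × (72.4/31.5)^0.247 = 13.2 × (2.2984)^0.247
    = 13.2 × 1.2282 = 16.2124 m/s

16.21 m/s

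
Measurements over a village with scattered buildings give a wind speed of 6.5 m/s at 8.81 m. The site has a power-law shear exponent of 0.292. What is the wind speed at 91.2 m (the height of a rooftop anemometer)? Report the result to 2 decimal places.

Power-law profile: V₂ = V₁ · (z₂/z₁)^α
V₂ = 6.5 × (91.2/8.81)^0.292 = 6.5 × (10.3519)^0.292
    = 6.5 × 1.9787 = 12.8617 m/s

12.86 m/s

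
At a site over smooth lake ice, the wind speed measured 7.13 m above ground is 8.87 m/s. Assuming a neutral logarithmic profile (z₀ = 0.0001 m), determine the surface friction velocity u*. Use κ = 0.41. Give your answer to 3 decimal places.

u* ≈ 0.325 m/s

Log law: V(z) = (u*/κ) · ln(z/z₀) ⇒ u* = κ · V / ln(z/z₀)
u* = 0.41 × 8.87 / ln(7.13/0.0001) = 0.41 × 8.87 / 11.1747
   = 3.6367 / 11.1747 = 0.3254 m/s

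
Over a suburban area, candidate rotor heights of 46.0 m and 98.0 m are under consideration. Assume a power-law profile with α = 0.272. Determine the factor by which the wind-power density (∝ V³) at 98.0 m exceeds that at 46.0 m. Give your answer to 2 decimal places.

1.85

Speed ratio: V_B/V_A = (z_B/z_A)^α = (98.0/46.0)^0.272 = (2.1304)^0.272 = 1.22841
Power-density ratio: P_B/P_A = (V_B/V_A)³ = (1.22841)³ = 1.85366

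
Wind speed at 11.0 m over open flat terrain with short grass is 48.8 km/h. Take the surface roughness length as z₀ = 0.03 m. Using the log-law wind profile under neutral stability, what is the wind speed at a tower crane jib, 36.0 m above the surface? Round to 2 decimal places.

58.60 km/h

Log law: V(z) ∝ ln(z/z₀), so V₂/V₁ = ln(z₂/z₀) / ln(z₁/z₀).
ln(36.0/0.03) = 7.0901, ln(11.0/0.03) = 5.9045
V₂ = 48.8 × 7.0901/5.9045 = 48.8 × 1.2008 = 58.5991 km/h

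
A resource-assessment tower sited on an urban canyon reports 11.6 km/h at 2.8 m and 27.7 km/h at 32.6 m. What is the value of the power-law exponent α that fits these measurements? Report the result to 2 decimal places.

α ≈ 0.35

Power law: V₂/V₁ = (z₂/z₁)^α ⇒ α = ln(V₂/V₁) / ln(z₂/z₁)
α = ln(27.7/11.6) / ln(32.6/2.8) = ln(2.3879) / ln(11.6429)
  = 0.87043 / 2.45469 = 0.35460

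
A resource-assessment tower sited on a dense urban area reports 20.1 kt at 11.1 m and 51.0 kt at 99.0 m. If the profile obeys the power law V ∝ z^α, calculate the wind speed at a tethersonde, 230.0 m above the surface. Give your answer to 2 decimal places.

73.00 kt

First find α: α = ln(V₂/V₁)/ln(z₂/z₁) = ln(51.0/20.1)/ln(99.0/11.1) = 0.93111/2.18817 = 0.4255
Extrapolate from 99.0 m to 230.0 m: V₃ = 51.0 × (230.0/99.0)^0.4255 = 51.0 × 1.4315 = 73.0044 kt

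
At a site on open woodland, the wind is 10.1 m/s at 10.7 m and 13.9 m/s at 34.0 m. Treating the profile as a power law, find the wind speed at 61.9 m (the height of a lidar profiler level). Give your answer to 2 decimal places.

16.40 m/s

First find α: α = ln(V₂/V₁)/ln(z₂/z₁) = ln(13.9/10.1)/ln(34.0/10.7) = 0.31935/1.15612 = 0.2762
Extrapolate from 34.0 m to 61.9 m: V₃ = 13.9 × (61.9/34.0)^0.2762 = 13.9 × 1.1800 = 16.4019 m/s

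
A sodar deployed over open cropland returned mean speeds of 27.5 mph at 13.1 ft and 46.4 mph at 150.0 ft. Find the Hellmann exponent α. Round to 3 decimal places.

α ≈ 0.215

Power law: V₂/V₁ = (z₂/z₁)^α ⇒ α = ln(V₂/V₁) / ln(z₂/z₁)
α = ln(46.4/27.5) / ln(150.0/13.1) = ln(1.6873) / ln(11.4504)
  = 0.52311 / 2.43802 = 0.21456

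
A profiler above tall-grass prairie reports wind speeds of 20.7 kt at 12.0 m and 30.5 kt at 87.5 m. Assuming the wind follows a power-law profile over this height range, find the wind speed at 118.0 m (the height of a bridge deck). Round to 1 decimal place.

32.3 kt

First find α: α = ln(V₂/V₁)/ln(z₂/z₁) = ln(30.5/20.7)/ln(87.5/12.0) = 0.38759/1.98673 = 0.1951
Extrapolate from 87.5 m to 118.0 m: V₃ = 30.5 × (118.0/87.5)^0.1951 = 30.5 × 1.0601 = 32.3323 kt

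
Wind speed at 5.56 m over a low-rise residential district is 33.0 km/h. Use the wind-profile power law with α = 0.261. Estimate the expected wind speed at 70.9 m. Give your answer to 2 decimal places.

64.13 km/h

Power-law profile: V₂ = V₁ · (z₂/z₁)^α
V₂ = 33.0 × (70.9/5.56)^0.261 = 33.0 × (12.7518)^0.261
    = 33.0 × 1.9434 = 64.1310 km/h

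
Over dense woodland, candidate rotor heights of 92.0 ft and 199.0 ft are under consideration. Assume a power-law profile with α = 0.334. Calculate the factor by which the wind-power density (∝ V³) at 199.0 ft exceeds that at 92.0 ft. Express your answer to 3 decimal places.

Speed ratio: V_B/V_A = (z_B/z_A)^α = (199.0/92.0)^0.334 = (2.1630)^0.334 = 1.29393
Power-density ratio: P_B/P_A = (V_B/V_A)³ = (1.29393)³ = 2.16638

2.166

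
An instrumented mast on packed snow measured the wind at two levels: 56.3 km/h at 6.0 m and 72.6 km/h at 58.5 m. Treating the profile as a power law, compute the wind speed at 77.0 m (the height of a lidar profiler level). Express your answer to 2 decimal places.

First find α: α = ln(V₂/V₁)/ln(z₂/z₁) = ln(72.6/56.3)/ln(58.5/6.0) = 0.25427/2.27727 = 0.1117
Extrapolate from 58.5 m to 77.0 m: V₃ = 72.6 × (77.0/58.5)^0.1117 = 72.6 × 1.0312 = 74.8619 km/h

74.86 km/h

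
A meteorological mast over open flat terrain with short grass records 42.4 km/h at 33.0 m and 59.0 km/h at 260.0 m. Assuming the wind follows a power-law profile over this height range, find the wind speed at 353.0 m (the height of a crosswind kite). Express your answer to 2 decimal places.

61.96 km/h

First find α: α = ln(V₂/V₁)/ln(z₂/z₁) = ln(59.0/42.4)/ln(260.0/33.0) = 0.33039/2.06417 = 0.1601
Extrapolate from 260.0 m to 353.0 m: V₃ = 59.0 × (353.0/260.0)^0.1601 = 59.0 × 1.0502 = 61.9595 km/h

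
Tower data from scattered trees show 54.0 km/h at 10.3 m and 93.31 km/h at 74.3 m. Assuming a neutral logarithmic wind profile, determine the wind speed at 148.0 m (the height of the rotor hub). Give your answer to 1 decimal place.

107.0 km/h

Log law: V ∝ ln(z/z₀). From the pair, with r = V₁/V₂ = 0.57872,
ln z₀ = (ln z₁ − r·ln z₂)/(1 − r) = (2.3321 − 0.57872×4.3081)/0.42128 = -0.3822 → z₀ = 0.6823 m
V₃ = V₁ · ln(z₃/z₀)/ln(z₁/z₀) = 54.0 × 5.3794/2.7144 = 107.0190 km/h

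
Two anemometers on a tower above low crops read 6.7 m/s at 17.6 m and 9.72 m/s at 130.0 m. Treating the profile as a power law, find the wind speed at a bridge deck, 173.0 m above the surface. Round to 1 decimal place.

10.3 m/s

First find α: α = ln(V₂/V₁)/ln(z₂/z₁) = ln(9.72/6.7)/ln(130.0/17.6) = 0.37208/1.99964 = 0.1861
Extrapolate from 130.0 m to 173.0 m: V₃ = 9.72 × (173.0/130.0)^0.1861 = 9.72 × 1.0546 = 10.2508 m/s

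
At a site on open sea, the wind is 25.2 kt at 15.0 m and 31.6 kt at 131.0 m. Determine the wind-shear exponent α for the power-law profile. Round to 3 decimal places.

α ≈ 0.104

Power law: V₂/V₁ = (z₂/z₁)^α ⇒ α = ln(V₂/V₁) / ln(z₂/z₁)
α = ln(31.6/25.2) / ln(131.0/15.0) = ln(1.2540) / ln(8.7333)
  = 0.22631 / 2.16715 = 0.10443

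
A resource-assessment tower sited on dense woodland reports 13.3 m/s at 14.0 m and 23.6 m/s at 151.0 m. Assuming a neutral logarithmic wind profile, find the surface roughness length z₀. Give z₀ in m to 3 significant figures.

z₀ ≈ 0.649 m

Log law: V(z) ∝ ln(z/z₀). With r = V₁/V₂ = 13.3/23.6 = 0.56356,
r · ln(z₂/z₀) = ln(z₁/z₀) ⇒ ln z₀ = (ln z₁ − r·ln z₂)/(1 − r)
ln z₀ = (2.63906 − 0.56356×5.01728) / 0.43644 = -0.4319
z₀ = exp(-0.4319) = 0.6493 m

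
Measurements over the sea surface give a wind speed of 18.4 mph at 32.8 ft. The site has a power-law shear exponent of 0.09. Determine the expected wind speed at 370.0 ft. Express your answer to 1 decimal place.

Power-law profile: V₂ = V₁ · (z₂/z₁)^α
V₂ = 18.4 × (370.0/32.8)^0.09 = 18.4 × (11.2805)^0.09
    = 18.4 × 1.2437 = 22.8838 mph

22.9 mph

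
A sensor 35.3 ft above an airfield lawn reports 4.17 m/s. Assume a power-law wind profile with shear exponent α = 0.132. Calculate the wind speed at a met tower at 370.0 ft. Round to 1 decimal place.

5.7 m/s

Power-law profile: V₂ = V₁ · (z₂/z₁)^α
V₂ = 4.17 × (370.0/35.3)^0.132 = 4.17 × (10.4816)^0.132
    = 4.17 × 1.3636 = 5.6863 m/s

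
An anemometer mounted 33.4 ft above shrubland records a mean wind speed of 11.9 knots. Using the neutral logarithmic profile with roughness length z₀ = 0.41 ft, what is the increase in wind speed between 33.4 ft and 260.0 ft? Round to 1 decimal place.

5.5 knots

Log law: V₂ = V₁ · ln(z₂/z₀)/ln(z₁/z₀) = 11.9 × 6.4523/4.4002 = 17.4499 knots
ΔV = 17.4499 − 11.9 = 5.5499 knots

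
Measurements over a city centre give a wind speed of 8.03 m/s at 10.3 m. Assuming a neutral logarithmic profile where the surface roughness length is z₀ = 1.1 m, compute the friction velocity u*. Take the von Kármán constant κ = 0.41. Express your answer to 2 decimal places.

u* ≈ 1.47 m/s

Log law: V(z) = (u*/κ) · ln(z/z₀) ⇒ u* = κ · V / ln(z/z₀)
u* = 0.41 × 8.03 / ln(10.3/1.1) = 0.41 × 8.03 / 2.2368
   = 3.2923 / 2.2368 = 1.4719 m/s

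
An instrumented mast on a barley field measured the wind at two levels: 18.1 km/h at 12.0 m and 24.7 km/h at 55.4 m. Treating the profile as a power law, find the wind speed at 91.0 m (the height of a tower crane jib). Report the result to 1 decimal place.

27.3 km/h

First find α: α = ln(V₂/V₁)/ln(z₂/z₁) = ln(24.7/18.1)/ln(55.4/12.0) = 0.31089/1.52967 = 0.2032
Extrapolate from 55.4 m to 91.0 m: V₃ = 24.7 × (91.0/55.4)^0.2032 = 24.7 × 1.1061 = 27.3213 km/h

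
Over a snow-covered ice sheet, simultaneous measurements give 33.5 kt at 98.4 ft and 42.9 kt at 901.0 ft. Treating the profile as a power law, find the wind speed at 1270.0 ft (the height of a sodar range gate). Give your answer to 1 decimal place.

First find α: α = ln(V₂/V₁)/ln(z₂/z₁) = ln(42.9/33.5)/ln(901.0/98.4) = 0.24733/2.21446 = 0.1117
Extrapolate from 901.0 ft to 1270.0 ft: V₃ = 42.9 × (1270.0/901.0)^0.1117 = 42.9 × 1.0391 = 44.5767 kt

44.6 kt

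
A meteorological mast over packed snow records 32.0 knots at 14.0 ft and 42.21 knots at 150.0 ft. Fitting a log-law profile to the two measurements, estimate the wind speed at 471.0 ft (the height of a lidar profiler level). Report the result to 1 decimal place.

Log law: V ∝ ln(z/z₀). From the pair, with r = V₁/V₂ = 0.75811,
ln z₀ = (ln z₁ − r·ln z₂)/(1 − r) = (2.6391 − 0.75811×5.0106)/0.24189 = -4.7939 → z₀ = 0.008280 ft
V₃ = V₁ · ln(z₃/z₀)/ln(z₁/z₀) = 32.0 × 10.9488/7.4330 = 47.1361 knots

47.1 knots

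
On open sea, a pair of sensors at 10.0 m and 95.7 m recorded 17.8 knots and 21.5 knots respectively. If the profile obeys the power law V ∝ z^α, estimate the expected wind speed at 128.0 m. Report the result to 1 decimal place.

22.0 knots

First find α: α = ln(V₂/V₁)/ln(z₂/z₁) = ln(21.5/17.8)/ln(95.7/10.0) = 0.18885/2.25863 = 0.0836
Extrapolate from 95.7 m to 128.0 m: V₃ = 21.5 × (128.0/95.7)^0.0836 = 21.5 × 1.0246 = 22.0292 knots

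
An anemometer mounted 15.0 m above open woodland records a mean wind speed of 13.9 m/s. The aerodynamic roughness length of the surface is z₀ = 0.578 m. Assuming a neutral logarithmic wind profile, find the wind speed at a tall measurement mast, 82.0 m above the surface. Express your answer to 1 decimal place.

21.2 m/s

Log law: V(z) ∝ ln(z/z₀), so V₂/V₁ = ln(z₂/z₀) / ln(z₁/z₀).
ln(82.0/0.578) = 4.9549, ln(15.0/0.578) = 3.2562
V₂ = 13.9 × 4.9549/3.2562 = 13.9 × 1.5217 = 21.1512 m/s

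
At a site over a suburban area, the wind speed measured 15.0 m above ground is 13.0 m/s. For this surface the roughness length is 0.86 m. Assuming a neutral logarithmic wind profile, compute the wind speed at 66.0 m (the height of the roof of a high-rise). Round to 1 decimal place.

Log law: V(z) ∝ ln(z/z₀), so V₂/V₁ = ln(z₂/z₀) / ln(z₁/z₀).
ln(66.0/0.86) = 4.3405, ln(15.0/0.86) = 2.8589
V₂ = 13.0 × 4.3405/2.8589 = 13.0 × 1.5182 = 19.7372 m/s

19.7 m/s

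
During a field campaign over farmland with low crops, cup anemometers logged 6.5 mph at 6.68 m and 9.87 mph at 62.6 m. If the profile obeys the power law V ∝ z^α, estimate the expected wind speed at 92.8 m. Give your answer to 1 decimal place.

10.6 mph

First find α: α = ln(V₂/V₁)/ln(z₂/z₁) = ln(9.87/6.5)/ln(62.6/6.68) = 0.41770/2.23765 = 0.1867
Extrapolate from 62.6 m to 92.8 m: V₃ = 9.87 × (92.8/62.6)^0.1867 = 9.87 × 1.0763 = 10.6226 mph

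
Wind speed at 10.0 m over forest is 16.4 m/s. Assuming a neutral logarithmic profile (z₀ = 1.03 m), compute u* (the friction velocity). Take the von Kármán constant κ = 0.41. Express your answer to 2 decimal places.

Log law: V(z) = (u*/κ) · ln(z/z₀) ⇒ u* = κ · V / ln(z/z₀)
u* = 0.41 × 16.4 / ln(10.0/1.03) = 0.41 × 16.4 / 2.2730
   = 6.7240 / 2.2730 = 2.9582 m/s

u* ≈ 2.96 m/s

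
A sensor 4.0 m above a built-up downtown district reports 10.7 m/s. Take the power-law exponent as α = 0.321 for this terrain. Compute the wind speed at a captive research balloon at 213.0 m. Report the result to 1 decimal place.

Power-law profile: V₂ = V₁ · (z₂/z₁)^α
V₂ = 10.7 × (213.0/4.0)^0.321 = 10.7 × (53.2500)^0.321
    = 10.7 × 3.5822 = 38.3294 m/s

38.3 m/s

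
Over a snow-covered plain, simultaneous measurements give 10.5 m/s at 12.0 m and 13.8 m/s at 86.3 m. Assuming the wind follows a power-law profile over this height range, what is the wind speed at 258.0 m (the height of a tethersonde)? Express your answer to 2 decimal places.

First find α: α = ln(V₂/V₁)/ln(z₂/z₁) = ln(13.8/10.5)/ln(86.3/12.0) = 0.27329/1.97292 = 0.1385
Extrapolate from 86.3 m to 258.0 m: V₃ = 13.8 × (258.0/86.3)^0.1385 = 13.8 × 1.1638 = 16.0606 m/s

16.06 m/s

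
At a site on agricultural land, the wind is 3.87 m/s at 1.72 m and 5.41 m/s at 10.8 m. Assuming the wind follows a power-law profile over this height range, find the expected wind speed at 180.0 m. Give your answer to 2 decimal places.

9.04 m/s

First find α: α = ln(V₂/V₁)/ln(z₂/z₁) = ln(5.41/3.87)/ln(10.8/1.72) = 0.33499/1.83722 = 0.1823
Extrapolate from 10.8 m to 180.0 m: V₃ = 5.41 × (180.0/10.8)^0.1823 = 5.41 × 1.6703 = 9.0362 m/s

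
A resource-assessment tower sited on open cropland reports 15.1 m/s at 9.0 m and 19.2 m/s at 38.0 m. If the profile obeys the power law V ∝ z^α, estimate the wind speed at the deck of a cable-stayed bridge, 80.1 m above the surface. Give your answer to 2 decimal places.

21.74 m/s

First find α: α = ln(V₂/V₁)/ln(z₂/z₁) = ln(19.2/15.1)/ln(38.0/9.0) = 0.24022/1.44036 = 0.1668
Extrapolate from 38.0 m to 80.1 m: V₃ = 19.2 × (80.1/38.0)^0.1668 = 19.2 × 1.1324 = 21.7426 m/s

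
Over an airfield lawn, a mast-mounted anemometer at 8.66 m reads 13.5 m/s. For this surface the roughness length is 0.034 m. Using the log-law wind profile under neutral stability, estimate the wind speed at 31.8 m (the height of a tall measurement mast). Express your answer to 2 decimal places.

Log law: V(z) ∝ ln(z/z₀), so V₂/V₁ = ln(z₂/z₀) / ln(z₁/z₀).
ln(31.8/0.034) = 6.8409, ln(8.66/0.034) = 5.5401
V₂ = 13.5 × 6.8409/5.5401 = 13.5 × 1.2348 = 16.6696 m/s

16.67 m/s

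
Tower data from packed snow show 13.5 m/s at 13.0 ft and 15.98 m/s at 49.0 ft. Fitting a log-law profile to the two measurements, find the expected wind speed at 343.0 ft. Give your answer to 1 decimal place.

Log law: V ∝ ln(z/z₀). From the pair, with r = V₁/V₂ = 0.84481,
ln z₀ = (ln z₁ − r·ln z₂)/(1 − r) = (2.5649 − 0.84481×3.8918)/0.15519 = -4.6579 → z₀ = 0.009486 ft
V₃ = V₁ · ln(z₃/z₀)/ln(z₁/z₀) = 13.5 × 10.4957/7.2229 = 19.6170 m/s

19.6 m/s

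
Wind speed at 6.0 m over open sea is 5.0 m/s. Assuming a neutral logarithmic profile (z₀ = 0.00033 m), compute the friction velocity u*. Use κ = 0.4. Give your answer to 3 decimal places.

u* ≈ 0.204 m/s

Log law: V(z) = (u*/κ) · ln(z/z₀) ⇒ u* = κ · V / ln(z/z₀)
u* = 0.4 × 5.0 / ln(6.0/0.00033) = 0.4 × 5.0 / 9.8082
   = 2.0000 / 9.8082 = 0.2039 m/s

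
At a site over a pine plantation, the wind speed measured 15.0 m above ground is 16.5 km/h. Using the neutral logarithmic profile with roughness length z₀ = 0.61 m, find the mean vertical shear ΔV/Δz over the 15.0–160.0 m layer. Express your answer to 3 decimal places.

Log law: V₂ = V₁ · ln(z₂/z₀)/ln(z₁/z₀) = 16.5 × 5.5695/3.2023 = 28.6965 km/h
ΔV/Δz = (28.6965 − 16.5)/(160.0 − 15.0) = 12.1965/145.0000 = 0.08411 km/h/m

0.084 km/h/m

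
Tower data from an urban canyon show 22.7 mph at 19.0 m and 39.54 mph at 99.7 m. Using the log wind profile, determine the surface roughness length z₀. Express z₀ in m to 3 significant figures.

z₀ ≈ 2.03 m

Log law: V(z) ∝ ln(z/z₀). With r = V₁/V₂ = 22.7/39.54 = 0.57410,
r · ln(z₂/z₀) = ln(z₁/z₀) ⇒ ln z₀ = (ln z₁ − r·ln z₂)/(1 − r)
ln z₀ = (2.94444 − 0.57410×4.60217) / 0.42590 = 0.7099
z₀ = exp(0.7099) = 2.034 m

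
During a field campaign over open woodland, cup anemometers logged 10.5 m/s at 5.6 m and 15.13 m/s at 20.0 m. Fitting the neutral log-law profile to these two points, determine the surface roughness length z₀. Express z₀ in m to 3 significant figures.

z₀ ≈ 0.312 m

Log law: V(z) ∝ ln(z/z₀). With r = V₁/V₂ = 10.5/15.13 = 0.69399,
r · ln(z₂/z₀) = ln(z₁/z₀) ⇒ ln z₀ = (ln z₁ − r·ln z₂)/(1 − r)
ln z₀ = (1.72277 − 0.69399×2.99573) / 0.30601 = -1.1641
z₀ = exp(-1.1641) = 0.3122 m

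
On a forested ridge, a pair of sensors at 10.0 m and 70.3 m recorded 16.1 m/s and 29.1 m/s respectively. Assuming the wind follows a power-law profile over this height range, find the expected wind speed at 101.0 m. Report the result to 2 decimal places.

32.48 m/s

First find α: α = ln(V₂/V₁)/ln(z₂/z₁) = ln(29.1/16.1)/ln(70.3/10.0) = 0.59192/1.95019 = 0.3035
Extrapolate from 70.3 m to 101.0 m: V₃ = 29.1 × (101.0/70.3)^0.3035 = 29.1 × 1.1163 = 32.4830 m/s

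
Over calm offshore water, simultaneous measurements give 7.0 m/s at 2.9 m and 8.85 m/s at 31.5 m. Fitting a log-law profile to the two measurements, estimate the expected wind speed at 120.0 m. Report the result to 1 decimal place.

9.9 m/s

Log law: V ∝ ln(z/z₀). From the pair, with r = V₁/V₂ = 0.79096,
ln z₀ = (ln z₁ − r·ln z₂)/(1 − r) = (1.0647 − 0.79096×3.4500)/0.20904 = -7.9607 → z₀ = 0.0003489 m
V₃ = V₁ · ln(z₃/z₀)/ln(z₁/z₀) = 7.0 × 12.7482/9.0254 = 9.8874 m/s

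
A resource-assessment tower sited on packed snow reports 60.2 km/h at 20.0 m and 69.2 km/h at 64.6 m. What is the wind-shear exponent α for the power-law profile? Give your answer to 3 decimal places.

Power law: V₂/V₁ = (z₂/z₁)^α ⇒ α = ln(V₂/V₁) / ln(z₂/z₁)
α = ln(69.2/60.2) / ln(64.6/20.0) = ln(1.1495) / ln(3.2300)
  = 0.13933 / 1.17248 = 0.11883

α ≈ 0.119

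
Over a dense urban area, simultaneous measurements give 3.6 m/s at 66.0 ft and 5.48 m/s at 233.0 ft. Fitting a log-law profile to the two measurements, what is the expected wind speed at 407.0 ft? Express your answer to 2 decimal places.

6.31 m/s

Log law: V ∝ ln(z/z₀). From the pair, with r = V₁/V₂ = 0.65693,
ln z₀ = (ln z₁ − r·ln z₂)/(1 − r) = (4.1897 − 0.65693×5.4510)/0.34307 = 1.7742 → z₀ = 5.896 ft
V₃ = V₁ · ln(z₃/z₀)/ln(z₁/z₀) = 3.6 × 4.2346/2.4154 = 6.3113 m/s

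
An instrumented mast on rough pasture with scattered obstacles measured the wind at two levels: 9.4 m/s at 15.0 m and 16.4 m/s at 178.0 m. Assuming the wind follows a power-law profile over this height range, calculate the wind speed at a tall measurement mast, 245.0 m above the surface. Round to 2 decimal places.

First find α: α = ln(V₂/V₁)/ln(z₂/z₁) = ln(16.4/9.4)/ln(178.0/15.0) = 0.55657/2.47373 = 0.2250
Extrapolate from 178.0 m to 245.0 m: V₃ = 16.4 × (245.0/178.0)^0.2250 = 16.4 × 1.0745 = 17.6222 m/s

17.62 m/s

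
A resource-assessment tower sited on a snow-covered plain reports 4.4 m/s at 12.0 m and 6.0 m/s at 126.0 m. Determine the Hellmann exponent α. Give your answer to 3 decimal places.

α ≈ 0.132

Power law: V₂/V₁ = (z₂/z₁)^α ⇒ α = ln(V₂/V₁) / ln(z₂/z₁)
α = ln(6.0/4.4) / ln(126.0/12.0) = ln(1.3636) / ln(10.5000)
  = 0.31015 / 2.35138 = 0.13190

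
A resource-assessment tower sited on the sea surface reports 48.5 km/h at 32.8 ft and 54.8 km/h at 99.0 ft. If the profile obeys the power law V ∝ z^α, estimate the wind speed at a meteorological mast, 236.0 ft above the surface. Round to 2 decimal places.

60.32 km/h

First find α: α = ln(V₂/V₁)/ln(z₂/z₁) = ln(54.8/48.5)/ln(99.0/32.8) = 0.12213/1.10469 = 0.1106
Extrapolate from 99.0 ft to 236.0 ft: V₃ = 54.8 × (236.0/99.0)^0.1106 = 54.8 × 1.1008 = 60.3239 km/h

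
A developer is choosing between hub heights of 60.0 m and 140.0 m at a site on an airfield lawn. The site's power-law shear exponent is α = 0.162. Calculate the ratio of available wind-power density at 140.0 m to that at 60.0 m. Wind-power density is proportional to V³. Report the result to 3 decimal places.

1.510

Speed ratio: V_B/V_A = (z_B/z_A)^α = (140.0/60.0)^0.162 = (2.3333)^0.162 = 1.14713
Power-density ratio: P_B/P_A = (V_B/V_A)³ = (1.14713)³ = 1.50951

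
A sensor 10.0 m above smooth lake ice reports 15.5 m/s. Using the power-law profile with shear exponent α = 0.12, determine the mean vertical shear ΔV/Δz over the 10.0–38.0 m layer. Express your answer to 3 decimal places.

0.096 m/s/m

Power law: V₂ = V₁ · (z₂/z₁)^α = 15.5 × (3.8000)^0.12 = 18.1931 m/s
ΔV/Δz = (18.1931 − 15.5)/(38.0 − 10.0) = 2.6931/28.0000 = 0.09618 m/s/m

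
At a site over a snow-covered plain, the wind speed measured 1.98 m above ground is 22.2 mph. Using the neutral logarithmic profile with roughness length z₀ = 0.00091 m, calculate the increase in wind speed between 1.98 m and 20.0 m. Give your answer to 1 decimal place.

6.7 mph

Log law: V₂ = V₁ · ln(z₂/z₀)/ln(z₁/z₀) = 22.2 × 9.9978/7.6852 = 28.8805 mph
ΔV = 28.8805 − 22.2 = 6.6805 mph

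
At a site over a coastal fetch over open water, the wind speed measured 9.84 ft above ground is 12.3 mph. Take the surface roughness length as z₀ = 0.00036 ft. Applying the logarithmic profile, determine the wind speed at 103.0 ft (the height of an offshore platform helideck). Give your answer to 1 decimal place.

Log law: V(z) ∝ ln(z/z₀), so V₂/V₁ = ln(z₂/z₀) / ln(z₁/z₀).
ln(103.0/0.00036) = 12.5641, ln(9.84/0.00036) = 10.2159
V₂ = 12.3 × 12.5641/10.2159 = 12.3 × 1.2299 = 15.1273 mph

15.1 mph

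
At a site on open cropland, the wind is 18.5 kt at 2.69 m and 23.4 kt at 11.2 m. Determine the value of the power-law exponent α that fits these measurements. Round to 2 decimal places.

α ≈ 0.16

Power law: V₂/V₁ = (z₂/z₁)^α ⇒ α = ln(V₂/V₁) / ln(z₂/z₁)
α = ln(23.4/18.5) / ln(11.2/2.69) = ln(1.2649) / ln(4.1636)
  = 0.23497 / 1.42637 = 0.16473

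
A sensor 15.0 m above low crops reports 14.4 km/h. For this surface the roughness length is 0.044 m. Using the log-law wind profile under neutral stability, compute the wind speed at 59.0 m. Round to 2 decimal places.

Log law: V(z) ∝ ln(z/z₀), so V₂/V₁ = ln(z₂/z₀) / ln(z₁/z₀).
ln(59.0/0.044) = 7.2011, ln(15.0/0.044) = 5.8316
V₂ = 14.4 × 7.2011/5.8316 = 14.4 × 1.2348 = 17.7817 km/h

17.78 km/h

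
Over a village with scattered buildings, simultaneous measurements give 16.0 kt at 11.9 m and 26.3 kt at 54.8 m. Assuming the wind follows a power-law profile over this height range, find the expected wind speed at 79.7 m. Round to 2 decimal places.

First find α: α = ln(V₂/V₁)/ln(z₂/z₁) = ln(26.3/16.0)/ln(54.8/11.9) = 0.49698/1.52715 = 0.3254
Extrapolate from 54.8 m to 79.7 m: V₃ = 26.3 × (79.7/54.8)^0.3254 = 26.3 × 1.1296 = 29.7095 kt

29.71 kt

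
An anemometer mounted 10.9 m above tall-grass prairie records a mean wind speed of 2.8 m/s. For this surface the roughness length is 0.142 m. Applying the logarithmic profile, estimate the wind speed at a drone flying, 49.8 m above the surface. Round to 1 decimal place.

3.8 m/s

Log law: V(z) ∝ ln(z/z₀), so V₂/V₁ = ln(z₂/z₀) / ln(z₁/z₀).
ln(49.8/0.142) = 5.8599, ln(10.9/0.142) = 4.3407
V₂ = 2.8 × 5.8599/4.3407 = 2.8 × 1.3500 = 3.7800 m/s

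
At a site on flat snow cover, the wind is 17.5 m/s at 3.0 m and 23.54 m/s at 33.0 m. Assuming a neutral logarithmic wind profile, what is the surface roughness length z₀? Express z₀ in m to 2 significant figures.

Log law: V(z) ∝ ln(z/z₀). With r = V₁/V₂ = 17.5/23.54 = 0.74342,
r · ln(z₂/z₀) = ln(z₁/z₀) ⇒ ln z₀ = (ln z₁ − r·ln z₂)/(1 − r)
ln z₀ = (1.09861 − 0.74342×3.49651) / 0.25658 = -5.8489
z₀ = exp(-5.8489) = 0.002883 m

z₀ ≈ 0.0029 m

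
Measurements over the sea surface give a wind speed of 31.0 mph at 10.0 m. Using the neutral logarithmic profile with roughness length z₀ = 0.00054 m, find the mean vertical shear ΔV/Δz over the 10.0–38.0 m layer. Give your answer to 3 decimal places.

0.150 mph/m

Log law: V₂ = V₁ · ln(z₂/z₀)/ln(z₁/z₀) = 31.0 × 11.1615/9.8265 = 35.2116 mph
ΔV/Δz = (35.2116 − 31.0)/(38.0 − 10.0) = 4.2116/28.0000 = 0.15041 mph/m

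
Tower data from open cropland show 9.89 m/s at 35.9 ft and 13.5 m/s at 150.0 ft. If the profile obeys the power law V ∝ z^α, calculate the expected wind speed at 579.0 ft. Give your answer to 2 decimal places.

18.11 m/s

First find α: α = ln(V₂/V₁)/ln(z₂/z₁) = ln(13.5/9.89)/ln(150.0/35.9) = 0.31117/1.42990 = 0.2176
Extrapolate from 150.0 ft to 579.0 ft: V₃ = 13.5 × (579.0/150.0)^0.2176 = 13.5 × 1.3417 = 18.1127 m/s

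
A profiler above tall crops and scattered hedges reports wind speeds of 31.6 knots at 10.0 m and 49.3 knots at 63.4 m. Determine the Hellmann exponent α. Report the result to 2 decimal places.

α ≈ 0.24

Power law: V₂/V₁ = (z₂/z₁)^α ⇒ α = ln(V₂/V₁) / ln(z₂/z₁)
α = ln(49.3/31.6) / ln(63.4/10.0) = ln(1.5601) / ln(6.3400)
  = 0.44477 / 1.84688 = 0.24082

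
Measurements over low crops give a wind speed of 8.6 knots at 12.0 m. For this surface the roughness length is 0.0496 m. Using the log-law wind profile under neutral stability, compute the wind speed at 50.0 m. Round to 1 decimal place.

Log law: V(z) ∝ ln(z/z₀), so V₂/V₁ = ln(z₂/z₀) / ln(z₁/z₀).
ln(50.0/0.0496) = 6.9158, ln(12.0/0.0496) = 5.4887
V₂ = 8.6 × 6.9158/5.4887 = 8.6 × 1.2600 = 10.8361 knots

10.8 knots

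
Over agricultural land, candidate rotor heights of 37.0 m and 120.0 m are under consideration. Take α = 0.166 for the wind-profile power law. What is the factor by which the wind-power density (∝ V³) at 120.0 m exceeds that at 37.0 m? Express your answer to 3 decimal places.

Speed ratio: V_B/V_A = (z_B/z_A)^α = (120.0/37.0)^0.166 = (3.2432)^0.166 = 1.21569
Power-density ratio: P_B/P_A = (V_B/V_A)³ = (1.21569)³ = 1.79667

1.797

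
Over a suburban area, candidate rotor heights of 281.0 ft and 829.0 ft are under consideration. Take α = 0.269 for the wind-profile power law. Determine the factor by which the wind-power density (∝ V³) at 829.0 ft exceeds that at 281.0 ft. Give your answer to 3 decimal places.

2.394

Speed ratio: V_B/V_A = (z_B/z_A)^α = (829.0/281.0)^0.269 = (2.9502)^0.269 = 1.33779
Power-density ratio: P_B/P_A = (V_B/V_A)³ = (1.33779)³ = 2.39424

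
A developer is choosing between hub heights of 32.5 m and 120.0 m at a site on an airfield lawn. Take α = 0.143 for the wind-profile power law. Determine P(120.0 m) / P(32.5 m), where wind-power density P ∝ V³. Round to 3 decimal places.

Speed ratio: V_B/V_A = (z_B/z_A)^α = (120.0/32.5)^0.143 = (3.6923)^0.143 = 1.20538
Power-density ratio: P_B/P_A = (V_B/V_A)³ = (1.20538)³ = 1.75134

1.751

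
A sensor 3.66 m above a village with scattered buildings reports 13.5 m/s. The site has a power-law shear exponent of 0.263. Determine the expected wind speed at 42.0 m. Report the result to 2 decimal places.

25.65 m/s

Power-law profile: V₂ = V₁ · (z₂/z₁)^α
V₂ = 13.5 × (42.0/3.66)^0.263 = 13.5 × (11.4754)^0.263
    = 13.5 × 1.8998 = 25.6480 m/s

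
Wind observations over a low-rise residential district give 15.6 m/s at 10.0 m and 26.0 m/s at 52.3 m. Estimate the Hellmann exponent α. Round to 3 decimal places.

α ≈ 0.309

Power law: V₂/V₁ = (z₂/z₁)^α ⇒ α = ln(V₂/V₁) / ln(z₂/z₁)
α = ln(26.0/15.6) / ln(52.3/10.0) = ln(1.6667) / ln(5.2300)
  = 0.51083 / 1.65441 = 0.30877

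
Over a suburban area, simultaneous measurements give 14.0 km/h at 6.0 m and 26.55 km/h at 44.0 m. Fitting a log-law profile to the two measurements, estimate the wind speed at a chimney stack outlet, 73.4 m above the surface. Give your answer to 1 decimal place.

29.8 km/h

Log law: V ∝ ln(z/z₀). From the pair, with r = V₁/V₂ = 0.52731,
ln z₀ = (ln z₁ − r·ln z₂)/(1 − r) = (1.7918 − 0.52731×3.7842)/0.47269 = -0.4309 → z₀ = 0.6499 m
V₃ = V₁ · ln(z₃/z₀)/ln(z₁/z₀) = 14.0 × 4.7268/2.2226 = 29.7733 km/h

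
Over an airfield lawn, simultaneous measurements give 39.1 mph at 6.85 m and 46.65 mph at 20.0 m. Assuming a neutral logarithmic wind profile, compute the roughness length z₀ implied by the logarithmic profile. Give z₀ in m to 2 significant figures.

z₀ ≈ 0.027 m

Log law: V(z) ∝ ln(z/z₀). With r = V₁/V₂ = 39.1/46.65 = 0.83816,
r · ln(z₂/z₀) = ln(z₁/z₀) ⇒ ln z₀ = (ln z₁ − r·ln z₂)/(1 − r)
ln z₀ = (1.92425 − 0.83816×2.99573) / 0.16184 = -3.6248
z₀ = exp(-3.6248) = 0.02666 m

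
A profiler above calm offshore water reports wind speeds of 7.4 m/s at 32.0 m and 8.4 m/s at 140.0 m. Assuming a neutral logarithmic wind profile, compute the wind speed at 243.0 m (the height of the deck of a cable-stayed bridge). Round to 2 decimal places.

8.77 m/s

Log law: V ∝ ln(z/z₀). From the pair, with r = V₁/V₂ = 0.88095,
ln z₀ = (ln z₁ − r·ln z₂)/(1 − r) = (3.4657 − 0.88095×4.9416)/0.11905 = -7.4560 → z₀ = 0.0005780 m
V₃ = V₁ · ln(z₃/z₀)/ln(z₁/z₀) = 7.4 × 12.9490/10.9217 = 8.7736 m/s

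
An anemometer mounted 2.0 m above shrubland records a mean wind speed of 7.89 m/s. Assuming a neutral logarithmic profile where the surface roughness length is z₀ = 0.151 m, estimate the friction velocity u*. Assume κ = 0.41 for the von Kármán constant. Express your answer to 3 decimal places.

u* ≈ 1.252 m/s

Log law: V(z) = (u*/κ) · ln(z/z₀) ⇒ u* = κ · V / ln(z/z₀)
u* = 0.41 × 7.89 / ln(2.0/0.151) = 0.41 × 7.89 / 2.5836
   = 3.2349 / 2.5836 = 1.2521 m/s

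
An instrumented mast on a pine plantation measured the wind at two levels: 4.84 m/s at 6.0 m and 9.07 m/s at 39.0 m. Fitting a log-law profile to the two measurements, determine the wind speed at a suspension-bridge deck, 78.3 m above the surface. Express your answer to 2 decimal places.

10.65 m/s

Log law: V ∝ ln(z/z₀). From the pair, with r = V₁/V₂ = 0.53363,
ln z₀ = (ln z₁ − r·ln z₂)/(1 − r) = (1.7918 − 0.53363×3.6636)/0.46637 = -0.3500 → z₀ = 0.7047 m
V₃ = V₁ · ln(z₃/z₀)/ln(z₁/z₀) = 4.84 × 4.7105/2.1417 = 10.6451 m/s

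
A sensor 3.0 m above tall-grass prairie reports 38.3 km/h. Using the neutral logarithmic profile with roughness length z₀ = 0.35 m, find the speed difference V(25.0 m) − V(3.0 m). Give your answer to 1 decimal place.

Log law: V₂ = V₁ · ln(z₂/z₀)/ln(z₁/z₀) = 38.3 × 4.2687/2.1484 = 76.0978 km/h
ΔV = 76.0978 − 38.3 = 37.7978 km/h

37.8 km/h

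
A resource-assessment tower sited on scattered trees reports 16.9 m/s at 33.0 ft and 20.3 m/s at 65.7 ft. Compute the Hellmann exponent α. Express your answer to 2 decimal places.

α ≈ 0.27

Power law: V₂/V₁ = (z₂/z₁)^α ⇒ α = ln(V₂/V₁) / ln(z₂/z₁)
α = ln(20.3/16.9) / ln(65.7/33.0) = ln(1.2012) / ln(1.9909)
  = 0.18331 / 0.68859 = 0.26621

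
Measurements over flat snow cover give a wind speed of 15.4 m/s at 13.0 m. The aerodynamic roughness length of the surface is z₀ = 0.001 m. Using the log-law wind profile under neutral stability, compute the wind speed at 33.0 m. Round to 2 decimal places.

16.91 m/s

Log law: V(z) ∝ ln(z/z₀), so V₂/V₁ = ln(z₂/z₀) / ln(z₁/z₀).
ln(33.0/0.001) = 10.4043, ln(13.0/0.001) = 9.4727
V₂ = 15.4 × 10.4043/9.4727 = 15.4 × 1.0983 = 16.9145 m/s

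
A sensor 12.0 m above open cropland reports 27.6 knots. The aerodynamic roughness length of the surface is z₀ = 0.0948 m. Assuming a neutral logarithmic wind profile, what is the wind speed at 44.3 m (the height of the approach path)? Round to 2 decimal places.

35.05 knots

Log law: V(z) ∝ ln(z/z₀), so V₂/V₁ = ln(z₂/z₀) / ln(z₁/z₀).
ln(44.3/0.0948) = 6.1470, ln(12.0/0.0948) = 4.8409
V₂ = 27.6 × 6.1470/4.8409 = 27.6 × 1.2698 = 35.0465 knots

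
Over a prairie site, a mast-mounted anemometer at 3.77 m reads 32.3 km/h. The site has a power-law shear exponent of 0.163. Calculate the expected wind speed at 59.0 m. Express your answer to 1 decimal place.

50.6 km/h

Power-law profile: V₂ = V₁ · (z₂/z₁)^α
V₂ = 32.3 × (59.0/3.77)^0.163 = 32.3 × (15.6499)^0.163
    = 32.3 × 1.5657 = 50.5717 km/h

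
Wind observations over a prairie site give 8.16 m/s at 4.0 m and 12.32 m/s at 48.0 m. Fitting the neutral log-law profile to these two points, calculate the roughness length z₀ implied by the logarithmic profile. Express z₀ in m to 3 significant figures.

z₀ ≈ 0.0306 m

Log law: V(z) ∝ ln(z/z₀). With r = V₁/V₂ = 8.16/12.32 = 0.66234,
r · ln(z₂/z₀) = ln(z₁/z₀) ⇒ ln z₀ = (ln z₁ − r·ln z₂)/(1 − r)
ln z₀ = (1.38629 − 0.66234×3.87120) / 0.33766 = -3.4879
z₀ = exp(-3.4879) = 0.03056 m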